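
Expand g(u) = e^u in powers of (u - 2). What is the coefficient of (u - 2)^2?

g(2) = e^(2)
g′(2) = e^(2)
g′′(2) = e^(2)
So c_2 = g′′(2)/2! = e^(2)/2.

e^(2)/2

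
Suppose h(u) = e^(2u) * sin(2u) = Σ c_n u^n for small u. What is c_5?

-16/15

Multiply the two series term by term and collect like powers.
h(0) = 0
h′(0) = 2
h′′(0) = 8
h′′′(0) = 16
h^(4)(0) = 0
h^(5)(0) = -128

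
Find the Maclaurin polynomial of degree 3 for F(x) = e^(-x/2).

-x^3/48 + x^2/8 - x/2 + 1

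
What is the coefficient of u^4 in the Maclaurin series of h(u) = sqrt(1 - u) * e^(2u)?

Write out both Maclaurin series and multiply, keeping only the needed powers.
h(0) = 1
h′(0) = 3/2
h′′(0) = 7/4
h′′′(0) = 1/8
h^(4)(0) = -159/16
Dividing each by k! gives the coefficients c_0, ..., c_4.

-53/128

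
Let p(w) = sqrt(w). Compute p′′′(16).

3/8192

Use the known series and substitute for the argument.
The coefficient of (w - 16)^3 in the expansion is 1/16384, so p′′′(16) = 3! * (1/16384) = 3/8192.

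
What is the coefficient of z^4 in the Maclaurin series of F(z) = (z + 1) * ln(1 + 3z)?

-45/4

Shift and add copies of the series according to the polynomial's terms.
F(0) = 0
F′(0) = 3
F′′(0) = -3
F′′′(0) = 27
F^(4)(0) = -270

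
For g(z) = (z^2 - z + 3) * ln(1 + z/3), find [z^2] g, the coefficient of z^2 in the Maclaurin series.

-1/2

Distribute the polynomial across the series and collect like powers.
g(0) = 0
g′(0) = 1
g′′(0) = -1
Dividing each by k! gives the coefficients c_0, ..., c_2.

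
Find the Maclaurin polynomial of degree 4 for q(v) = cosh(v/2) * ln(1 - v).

-5*v^4/16 - 11*v^3/24 - v^2/2 - v

Take the Cauchy product of the two expansions.
[v^0] = 0;  [v^1] = -1;  [v^2] = -1/2;  [v^3] = -11/24;  [v^4] = -5/16.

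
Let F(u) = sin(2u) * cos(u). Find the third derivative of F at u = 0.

-14

Expand each factor separately, then convolve coefficients.
From the series, [u^3] F = -7/3; multiply by 3! = 6 to get -14.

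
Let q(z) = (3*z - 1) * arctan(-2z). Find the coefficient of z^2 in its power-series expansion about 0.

Distribute the polynomial across the series and collect like powers.
q(0) = 0
q′(0) = 2
q′′(0) = -12
So c_2 = q′′(0)/2! = -6.

-6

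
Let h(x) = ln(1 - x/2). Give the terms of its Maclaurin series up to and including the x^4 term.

-x^4/64 - x^3/24 - x^2/8 - x/2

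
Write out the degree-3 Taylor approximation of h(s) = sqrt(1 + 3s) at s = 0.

27*s^3/16 - 9*s^2/8 + 3*s/2 + 1

h(0) = 1
h′(0) = 3/2
h′′(0) = -9/4
h′′′(0) = 81/8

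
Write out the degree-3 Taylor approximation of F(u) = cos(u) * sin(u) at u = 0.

-2*u^3/3 + u

Take the Cauchy product of the two expansions.
[u^0] = 0;  [u^1] = 1;  [u^2] = 0;  [u^3] = -2/3.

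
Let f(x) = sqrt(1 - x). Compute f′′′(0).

-3/8

Compute the successive derivatives at the expansion point and divide by k!.
The coefficient of x^3 in the expansion is -1/16, so f′′′(0) = 3! * (-1/16) = -3/8.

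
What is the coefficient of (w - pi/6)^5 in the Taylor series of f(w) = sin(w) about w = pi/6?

sqrt(3)/240

[(w - pi/6)^0] = 1/2;  [(w - pi/6)^1] = sqrt(3)/2;  [(w - pi/6)^2] = -1/4;  [(w - pi/6)^3] = -sqrt(3)/12;  [(w - pi/6)^4] = 1/48;  [(w - pi/6)^5] = sqrt(3)/240.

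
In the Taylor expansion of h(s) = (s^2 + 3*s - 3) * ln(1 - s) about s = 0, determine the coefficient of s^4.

Shift and add copies of the series according to the polynomial's terms.
[s^0] = 0;  [s^1] = 3;  [s^2] = -3/2;  [s^3] = -3/2;  [s^4] = -3/4.

-3/4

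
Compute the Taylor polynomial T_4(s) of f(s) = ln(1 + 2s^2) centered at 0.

[s^0] = 0;  [s^1] = 0;  [s^2] = 2;  [s^3] = 0;  [s^4] = -2.

-2*s^4 + 2*s^2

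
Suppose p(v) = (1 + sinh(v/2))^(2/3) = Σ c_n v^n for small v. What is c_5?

Let u equal the inner series; expand the outer function in u and truncate.
p(0) = 1
p′(0) = 1/3
p′′(0) = -1/18
p′′′(0) = 13/108
p^(4)(0) = -8/81
p^(5)(0) = 721/3888
So c_5 = p^(5)(0)/5! = 721/466560.

721/466560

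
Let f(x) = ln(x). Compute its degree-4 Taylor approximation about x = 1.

-(x - 1)^4/4 + (x - 1)^3/3 - (x - 1)^2/2 + (x - 1)

f(1) = 0
f′(1) = 1
f′′(1) = -1
f′′′(1) = 2
f^(4)(1) = -6
Then c_k = f^(k)(1)/k! gives each Taylor coefficient.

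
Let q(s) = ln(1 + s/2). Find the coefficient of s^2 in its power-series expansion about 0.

-1/8

[s^0] = 0;  [s^1] = 1/2;  [s^2] = -1/8.
So c_2 = q′′(0)/2! = -1/8.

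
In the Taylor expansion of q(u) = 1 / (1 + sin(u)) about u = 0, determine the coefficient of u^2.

1

Expand as Σ (-1)^k u^k with u equal to the inner function's series.
q(0) = 1
q′(0) = -1
q′′(0) = 2
Dividing each by k! gives the coefficients c_0, ..., c_2.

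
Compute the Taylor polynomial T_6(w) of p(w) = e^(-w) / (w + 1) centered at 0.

1957*w^6/720 - 163*w^5/60 + 65*w^4/24 - 8*w^3/3 + 5*w^2/2 - 2*w + 1

Expand 1/(denominator) as a geometric series and multiply by the numerator's series.
p(0) = 1
p′(0) = -2
p′′(0) = 5
p′′′(0) = -16
p^(4)(0) = 65
p^(5)(0) = -326
p^(6)(0) = 1957
The Taylor polynomial is Σ p^(k)(0)/k! · w^k.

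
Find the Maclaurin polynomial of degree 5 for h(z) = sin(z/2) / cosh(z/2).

Divide the numerator series by the denominator series (power-series long division).
h(0) = 0
h′(0) = 1/2
h′′(0) = 0
h′′′(0) = -1/2
h^(4)(0) = 0
h^(5)(0) = 9/8

3*z^5/320 - z^3/12 + z/2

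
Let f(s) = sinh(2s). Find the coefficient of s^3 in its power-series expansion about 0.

4/3

f(0) = 0
f′(0) = 2
f′′(0) = 0
f′′′(0) = 8
So c_3 = f′′′(0)/3! = 4/3.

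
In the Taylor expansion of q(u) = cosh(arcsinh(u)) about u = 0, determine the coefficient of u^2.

Plug the Maclaurin series of the inner function into that of the outer and collect terms.
[u^0] = 1;  [u^1] = 0;  [u^2] = 1/2.
So c_2 = q′′(0)/2! = 1/2.

1/2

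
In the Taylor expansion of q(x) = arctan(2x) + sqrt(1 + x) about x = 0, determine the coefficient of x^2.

Expand each term separately and add.
[x^0] = 1;  [x^1] = 5/2;  [x^2] = -1/8.
So c_2 = q′′(0)/2! = -1/8.

-1/8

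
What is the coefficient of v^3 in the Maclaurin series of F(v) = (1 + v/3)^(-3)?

-10/27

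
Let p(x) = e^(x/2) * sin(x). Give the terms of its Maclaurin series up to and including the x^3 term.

-x^3/24 + x^2/2 + x

Expand each factor separately, then convolve coefficients.
p(0) = 0
p′(0) = 1
p′′(0) = 1
p′′′(0) = -1/4
Then c_k = p^(k)(0)/k! gives each Taylor coefficient.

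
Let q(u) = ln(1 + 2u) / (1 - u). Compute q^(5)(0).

608

Write out both Maclaurin series and multiply, keeping only the needed powers.
From the series, [u^5] q = 76/15; multiply by 5! = 120 to get 608.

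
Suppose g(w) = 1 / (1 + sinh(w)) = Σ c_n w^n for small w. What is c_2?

Use the geometric series for the reciprocal, then substitute.
g(0) = 1
g′(0) = -1
g′′(0) = 2

1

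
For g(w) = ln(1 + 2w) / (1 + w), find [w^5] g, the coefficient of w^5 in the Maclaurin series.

Write out both Maclaurin series and multiply, keeping only the needed powers.
[w^0] = 0;  [w^1] = 2;  [w^2] = -4;  [w^3] = 20/3;  [w^4] = -32/3;  [w^5] = 256/15.

256/15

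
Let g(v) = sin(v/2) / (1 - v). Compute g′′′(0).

23/8

Expand each factor separately, then convolve coefficients.
From the series, [v^3] g = 23/48; multiply by 3! = 6 to get 23/8.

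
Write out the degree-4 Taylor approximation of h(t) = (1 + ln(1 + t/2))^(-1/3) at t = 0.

671*t^4/15552 - 41*t^3/648 + 7*t^2/72 - t/6 + 1

Plug the Maclaurin series of the inner function into that of the outer and collect terms.
h(0) = 1
h′(0) = -1/6
h′′(0) = 7/36
h′′′(0) = -41/108
h^(4)(0) = 671/648
Dividing each by k! gives the coefficients c_0, ..., c_4.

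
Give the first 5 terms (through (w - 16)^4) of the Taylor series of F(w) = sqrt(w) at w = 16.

-5*(w - 16)^4/2097152 + (w - 16)^3/16384 - (w - 16)^2/512 + (w - 16)/8 + 4

F(16) = 4
F′(16) = 1/8
F′′(16) = -1/256
F′′′(16) = 3/8192
F^(4)(16) = -15/262144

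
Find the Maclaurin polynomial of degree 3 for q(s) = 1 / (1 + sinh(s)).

-7*s^3/6 + s^2 - s + 1

Expand as Σ (-1)^k u^k with u equal to the inner function's series.
q(0) = 1
q′(0) = -1
q′′(0) = 2
q′′′(0) = -7
Dividing each by k! gives the coefficients c_0, ..., c_3.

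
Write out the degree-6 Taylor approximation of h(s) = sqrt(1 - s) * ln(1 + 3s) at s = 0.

Expand each factor separately, then convolve coefficients.
h(0) = 0
h′(0) = 3
h′′(0) = -12
h′′′(0) = 261/4
h^(4)(0) = -585
h^(5)(0) = 110907/16
h^(6)(0) = -103491
Then c_k = h^(k)(0)/k! gives each Taylor coefficient.

-11499*s^6/80 + 36969*s^5/640 - 195*s^4/8 + 87*s^3/8 - 6*s^2 + 3*s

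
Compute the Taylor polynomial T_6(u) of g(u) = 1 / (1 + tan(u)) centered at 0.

Expand as Σ (-1)^k u^k with u equal to the inner function's series.

122*u^6/45 - 32*u^5/15 + 5*u^4/3 - 4*u^3/3 + u^2 - u + 1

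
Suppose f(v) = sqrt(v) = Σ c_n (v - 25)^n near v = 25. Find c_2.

-1/1000

Differentiate repeatedly and evaluate at the center.
f(25) = 5
f′(25) = 1/10
f′′(25) = -1/500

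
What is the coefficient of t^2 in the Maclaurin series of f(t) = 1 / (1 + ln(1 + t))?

Use the geometric series for the reciprocal, then substitute.
f(0) = 1
f′(0) = -1
f′′(0) = 3
So c_2 = f′′(0)/2! = 3/2.

3/2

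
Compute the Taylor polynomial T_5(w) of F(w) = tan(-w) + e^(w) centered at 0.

-w^5/8 + w^4/24 - w^3/6 + w^2/2 + 1

Add the two expansions coefficient-wise.
F(0) = 1
F′(0) = 0
F′′(0) = 1
F′′′(0) = -1
F^(4)(0) = 1
F^(5)(0) = -15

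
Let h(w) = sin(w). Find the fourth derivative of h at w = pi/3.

sqrt(3)/2

Use the known series and substitute for the argument.
The coefficient of (w - pi/3)^4 in the expansion is sqrt(3)/48, so h^(4)(pi/3) = 4! * (sqrt(3)/48) = sqrt(3)/2.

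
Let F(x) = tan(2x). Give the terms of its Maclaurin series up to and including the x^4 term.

F(0) = 0
F′(0) = 2
F′′(0) = 0
F′′′(0) = 16
F^(4)(0) = 0
Then c_k = F^(k)(0)/k! gives each Taylor coefficient.

8*x^3/3 + 2*x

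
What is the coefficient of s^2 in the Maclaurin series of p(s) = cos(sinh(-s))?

-1/2

Compose series: expand the inner function first, then feed it into the outer expansion.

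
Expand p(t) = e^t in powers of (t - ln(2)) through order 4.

p(ln(2)) = 2
p′(ln(2)) = 2
p′′(ln(2)) = 2
p′′′(ln(2)) = 2
p^(4)(ln(2)) = 2
The Taylor polynomial is Σ p^(k)(ln(2))/k! · (t - ln(2))^k.

(t - ln(2))^4/12 + (t - ln(2))^3/3 + (t - ln(2))^2 + 2*(t - ln(2)) + 2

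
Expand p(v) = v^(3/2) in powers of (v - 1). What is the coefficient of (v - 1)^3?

-1/16

Compute the successive derivatives at the expansion point and divide by k!.
[(v - 1)^0] = 1;  [(v - 1)^1] = 3/2;  [(v - 1)^2] = 3/8;  [(v - 1)^3] = -1/16.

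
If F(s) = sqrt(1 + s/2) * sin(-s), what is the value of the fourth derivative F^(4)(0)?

Expand each factor separately, then convolve coefficients.
The coefficient of s^4 in the expansion is 13/384, so F^(4)(0) = 4! * (13/384) = 13/16.

13/16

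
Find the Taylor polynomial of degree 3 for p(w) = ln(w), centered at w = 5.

[(w - 5)^0] = ln(5);  [(w - 5)^1] = 1/5;  [(w - 5)^2] = -1/50;  [(w - 5)^3] = 1/375.

(w - 5)^3/375 - (w - 5)^2/50 + (w - 5)/5 + ln(5)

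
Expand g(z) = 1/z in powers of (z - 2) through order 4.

Apply the Taylor formula c_k = f^(k)(a)/k!.
g(2) = 1/2
g′(2) = -1/4
g′′(2) = 1/4
g′′′(2) = -3/8
g^(4)(2) = 3/4
Then c_k = g^(k)(2)/k! gives each Taylor coefficient.

(z - 2)^4/32 - (z - 2)^3/16 + (z - 2)^2/8 - (z - 2)/4 + 1/2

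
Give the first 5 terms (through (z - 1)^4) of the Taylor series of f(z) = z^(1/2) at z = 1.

-5*(z - 1)^4/128 + (z - 1)^3/16 - (z - 1)^2/8 + (z - 1)/2 + 1

f(1) = 1
f′(1) = 1/2
f′′(1) = -1/4
f′′′(1) = 3/8
f^(4)(1) = -15/16
The Taylor polynomial is Σ f^(k)(1)/k! · (z - 1)^k.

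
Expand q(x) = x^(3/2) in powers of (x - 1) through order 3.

-(x - 1)^3/16 + 3*(x - 1)^2/8 + 3*(x - 1)/2 + 1

q(1) = 1
q′(1) = 3/2
q′′(1) = 3/4
q′′′(1) = -3/8
Dividing each by k! gives the coefficients c_0, ..., c_3.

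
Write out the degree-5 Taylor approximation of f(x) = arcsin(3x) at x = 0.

729*x^5/40 + 9*x^3/2 + 3*x

Compute the successive derivatives at the expansion point and divide by k!.
[x^0] = 0;  [x^1] = 3;  [x^2] = 0;  [x^3] = 9/2;  [x^4] = 0;  [x^5] = 729/40.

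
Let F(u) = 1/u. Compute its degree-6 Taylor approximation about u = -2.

Differentiate repeatedly and evaluate at the center.
F(-2) = -1/2
F′(-2) = -1/4
F′′(-2) = -1/4
F′′′(-2) = -3/8
F^(4)(-2) = -3/4
F^(5)(-2) = -15/8
F^(6)(-2) = -45/8
Dividing each by k! gives the coefficients c_0, ..., c_6.

-(u + 2)^6/128 - (u + 2)^5/64 - (u + 2)^4/32 - (u + 2)^3/16 - (u + 2)^2/8 - (u + 2)/4 - 1/2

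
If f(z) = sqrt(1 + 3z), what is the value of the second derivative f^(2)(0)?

Apply the Taylor formula c_k = f^(k)(a)/k!.
From the series, [z^2] f = -9/8; multiply by 2! = 2 to get -9/4.

-9/4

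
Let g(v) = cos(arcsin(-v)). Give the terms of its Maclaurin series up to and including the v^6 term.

-v^6/16 - v^4/8 - v^2/2 + 1

Substitute the inner expansion into the outer series and collect powers.
[v^0] = 1;  [v^1] = 0;  [v^2] = -1/2;  [v^3] = 0;  [v^4] = -1/8;  [v^5] = 0;  [v^6] = -1/16.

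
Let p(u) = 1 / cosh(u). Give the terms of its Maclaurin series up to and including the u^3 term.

1 - u^2/2

Divide the numerator series by the denominator series (power-series long division).
p(0) = 1
p′(0) = 0
p′′(0) = -1
p′′′(0) = 0
The Taylor polynomial is Σ p^(k)(0)/k! · u^k.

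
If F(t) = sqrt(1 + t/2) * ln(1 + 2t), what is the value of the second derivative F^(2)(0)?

-3

Multiply the two series term by term and collect like powers.
The coefficient of t^2 in the expansion is -3/2, so F′′(0) = 2! * (-3/2) = -3.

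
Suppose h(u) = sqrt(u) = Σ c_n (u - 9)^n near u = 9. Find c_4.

Differentiate repeatedly and evaluate at the center.
h(9) = 3
h′(9) = 1/6
h′′(9) = -1/108
h′′′(9) = 1/648
h^(4)(9) = -5/11664

-5/279936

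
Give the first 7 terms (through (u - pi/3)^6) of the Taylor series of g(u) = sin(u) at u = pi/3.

Compute the successive derivatives at the expansion point and divide by k!.
g(pi/3) = sqrt(3)/2
g′(pi/3) = 1/2
g′′(pi/3) = -sqrt(3)/2
g′′′(pi/3) = -1/2
g^(4)(pi/3) = sqrt(3)/2
g^(5)(pi/3) = 1/2
g^(6)(pi/3) = -sqrt(3)/2

-sqrt(3)*(u - pi/3)^6/1440 + (u - pi/3)^5/240 + sqrt(3)*(u - pi/3)^4/48 - (u - pi/3)^3/12 - sqrt(3)*(u - pi/3)^2/4 + (u - pi/3)/2 + sqrt(3)/2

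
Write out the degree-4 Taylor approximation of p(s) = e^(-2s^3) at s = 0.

p(0) = 1
p′(0) = 0
p′′(0) = 0
p′′′(0) = -12
p^(4)(0) = 0
Then c_k = p^(k)(0)/k! gives each Taylor coefficient.

1 - 2*s^3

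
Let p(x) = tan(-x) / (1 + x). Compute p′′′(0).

Expand each factor separately, then convolve coefficients.
The coefficient of x^3 in the expansion is -4/3, so p′′′(0) = 3! * (-4/3) = -8.

-8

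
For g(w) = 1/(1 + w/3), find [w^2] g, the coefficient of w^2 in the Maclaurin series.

1/9

Differentiate repeatedly and evaluate at the center.
g(0) = 1
g′(0) = -1/3
g′′(0) = 2/9
So c_2 = g′′(0)/2! = 1/9.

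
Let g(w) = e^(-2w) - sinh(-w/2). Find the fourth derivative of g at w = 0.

Expand each term separately and add.
The coefficient of w^4 in the expansion is 2/3, so g^(4)(0) = 4! * (2/3) = 16.

16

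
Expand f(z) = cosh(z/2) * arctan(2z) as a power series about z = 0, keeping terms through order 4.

-29*z^3/12 + 2*z

Multiply the two series term by term and collect like powers.
f(0) = 0
f′(0) = 2
f′′(0) = 0
f′′′(0) = -29/2
f^(4)(0) = 0
Then c_k = f^(k)(0)/k! gives each Taylor coefficient.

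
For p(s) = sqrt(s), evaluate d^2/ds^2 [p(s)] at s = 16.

-1/256

The coefficient of (s - 16)^2 in the expansion is -1/512, so p′′(16) = 2! * (-1/512) = -1/256.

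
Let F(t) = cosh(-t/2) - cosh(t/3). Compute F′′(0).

Add the two expansions coefficient-wise.
The coefficient of t^2 in the expansion is 5/72, so F′′(0) = 2! * (5/72) = 5/36.

5/36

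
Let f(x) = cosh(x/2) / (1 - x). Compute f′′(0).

9/4

Multiply the two series term by term and collect like powers.
From the series, [x^2] f = 9/8; multiply by 2! = 2 to get 9/4.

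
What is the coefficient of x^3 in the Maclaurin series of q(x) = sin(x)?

Compute the successive derivatives at the expansion point and divide by k!.
q(0) = 0
q′(0) = 1
q′′(0) = 0
q′′′(0) = -1
The Taylor polynomial is Σ q^(k)(0)/k! · x^k.

-1/6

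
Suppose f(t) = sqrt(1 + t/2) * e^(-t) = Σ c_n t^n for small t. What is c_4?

Multiply the two series term by term and collect like powers.
[t^0] = 1;  [t^1] = -3/4;  [t^2] = 7/32;  [t^3] = -1/384;  [t^4] = -53/2048.

-53/2048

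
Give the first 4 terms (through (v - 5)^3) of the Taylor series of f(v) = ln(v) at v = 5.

(v - 5)^3/375 - (v - 5)^2/50 + (v - 5)/5 + ln(5)

f(5) = ln(5)
f′(5) = 1/5
f′′(5) = -1/25
f′′′(5) = 2/125
Then c_k = f^(k)(5)/k! gives each Taylor coefficient.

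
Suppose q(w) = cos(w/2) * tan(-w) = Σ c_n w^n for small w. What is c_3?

-5/24

Expand each factor separately, then convolve coefficients.
[w^0] = 0;  [w^1] = -1;  [w^2] = 0;  [w^3] = -5/24.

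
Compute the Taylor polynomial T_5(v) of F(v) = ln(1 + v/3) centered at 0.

v^5/1215 - v^4/324 + v^3/81 - v^2/18 + v/3

Apply the Taylor formula c_k = f^(k)(a)/k!.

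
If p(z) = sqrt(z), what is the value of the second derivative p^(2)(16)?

The coefficient of (z - 16)^2 in the expansion is -1/512, so p′′(16) = 2! * (-1/512) = -1/256.

-1/256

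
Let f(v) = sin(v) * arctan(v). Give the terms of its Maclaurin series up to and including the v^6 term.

Write out both Maclaurin series and multiply, keeping only the needed powers.
[v^0] = 0;  [v^1] = 0;  [v^2] = 1;  [v^3] = 0;  [v^4] = -1/2;  [v^5] = 0;  [v^6] = 19/72.

19*v^6/72 - v^4/2 + v^2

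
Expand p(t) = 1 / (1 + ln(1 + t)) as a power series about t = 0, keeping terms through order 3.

-7*t^3/3 + 3*t^2/2 - t + 1

Use the geometric series for the reciprocal, then substitute.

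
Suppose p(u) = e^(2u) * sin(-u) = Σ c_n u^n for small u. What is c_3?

Write out both Maclaurin series and multiply, keeping only the needed powers.
p(0) = 0
p′(0) = -1
p′′(0) = -4
p′′′(0) = -11
Then c_k = p^(k)(0)/k! gives each Taylor coefficient.

-11/6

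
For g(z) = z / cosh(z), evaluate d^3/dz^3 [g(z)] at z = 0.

Divide the numerator series by the denominator series (power-series long division).
From the series, [z^3] g = -1/2; multiply by 3! = 6 to get -3.

-3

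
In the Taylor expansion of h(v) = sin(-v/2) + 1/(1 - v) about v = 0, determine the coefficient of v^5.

3839/3840

Expand each term separately and add.
[v^0] = 1;  [v^1] = 1/2;  [v^2] = 1;  [v^3] = 49/48;  [v^4] = 1;  [v^5] = 3839/3840.
So c_5 = h^(5)(0)/5! = 3839/3840.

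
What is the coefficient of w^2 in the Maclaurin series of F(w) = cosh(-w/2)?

Use the known series and substitute for the argument.
F(0) = 1
F′(0) = 0
F′′(0) = 1/4
So c_2 = F′′(0)/2! = 1/8.

1/8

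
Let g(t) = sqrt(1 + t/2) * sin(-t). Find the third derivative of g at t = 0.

19/16

Multiply the two series term by term and collect like powers.
From the series, [t^3] g = 19/96; multiply by 3! = 6 to get 19/16.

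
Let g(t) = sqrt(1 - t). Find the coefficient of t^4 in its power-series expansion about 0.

g(0) = 1
g′(0) = -1/2
g′′(0) = -1/4
g′′′(0) = -3/8
g^(4)(0) = -15/16
So c_4 = g^(4)(0)/4! = -5/128.

-5/128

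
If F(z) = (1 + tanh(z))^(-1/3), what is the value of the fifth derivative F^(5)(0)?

Plug the Maclaurin series of the inner function into that of the outer and collect terms.
The coefficient of z^5 in the expansion is 13/3645, so F^(5)(0) = 5! * (13/3645) = 104/243.

104/243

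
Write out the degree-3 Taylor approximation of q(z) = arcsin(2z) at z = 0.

q(0) = 0
q′(0) = 2
q′′(0) = 0
q′′′(0) = 8

4*z^3/3 + 2*z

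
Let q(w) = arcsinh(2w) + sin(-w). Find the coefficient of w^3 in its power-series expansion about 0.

-7/6

Add the two expansions coefficient-wise.
q(0) = 0
q′(0) = 1
q′′(0) = 0
q′′′(0) = -7
Dividing each by k! gives the coefficients c_0, ..., c_3.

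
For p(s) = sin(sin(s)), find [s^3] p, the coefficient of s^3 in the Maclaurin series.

Compose series: expand the inner function first, then feed it into the outer expansion.
p(0) = 0
p′(0) = 1
p′′(0) = 0
p′′′(0) = -2
Dividing each by k! gives the coefficients c_0, ..., c_3.

-1/3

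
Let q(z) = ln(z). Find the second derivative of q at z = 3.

Differentiate repeatedly and evaluate at the center.
The coefficient of (z - 3)^2 in the expansion is -1/18, so q′′(3) = 2! * (-1/18) = -1/9.

-1/9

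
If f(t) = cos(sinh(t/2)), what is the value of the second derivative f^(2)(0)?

Compose series: expand the inner function first, then feed it into the outer expansion.
The coefficient of t^2 in the expansion is -1/8, so f′′(0) = 2! * (-1/8) = -1/4.

-1/4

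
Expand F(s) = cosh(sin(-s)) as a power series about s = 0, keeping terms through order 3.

s^2/2 + 1

Let u equal the inner series; expand the outer function in u and truncate.
F(0) = 1
F′(0) = 0
F′′(0) = 1
F′′′(0) = 0
Then c_k = F^(k)(0)/k! gives each Taylor coefficient.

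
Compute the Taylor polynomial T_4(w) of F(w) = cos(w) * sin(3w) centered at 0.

Expand each factor separately, then convolve coefficients.
F(0) = 0
F′(0) = 3
F′′(0) = 0
F′′′(0) = -36
F^(4)(0) = 0

-6*w^3 + 3*w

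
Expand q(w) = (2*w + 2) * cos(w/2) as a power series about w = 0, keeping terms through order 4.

w^4/192 - w^3/4 - w^2/4 + 2*w + 2

Distribute the polynomial across the series and collect like powers.
[w^0] = 2;  [w^1] = 2;  [w^2] = -1/4;  [w^3] = -1/4;  [w^4] = 1/192.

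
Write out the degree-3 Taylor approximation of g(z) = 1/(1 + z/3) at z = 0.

-z^3/27 + z^2/9 - z/3 + 1

g(0) = 1
g′(0) = -1/3
g′′(0) = 2/9
g′′′(0) = -2/9
Dividing each by k! gives the coefficients c_0, ..., c_3.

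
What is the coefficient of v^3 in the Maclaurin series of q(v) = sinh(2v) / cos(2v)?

Invert the denominator's series and multiply.

16/3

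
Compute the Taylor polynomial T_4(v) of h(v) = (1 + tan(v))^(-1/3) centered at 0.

71*v^4/243 - 23*v^3/81 + 2*v^2/9 - v/3 + 1

Let u equal the inner series; expand the outer function in u and truncate.
h(0) = 1
h′(0) = -1/3
h′′(0) = 4/9
h′′′(0) = -46/27
h^(4)(0) = 568/81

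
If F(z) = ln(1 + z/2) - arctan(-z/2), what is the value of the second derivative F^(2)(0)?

-1/4

Expand each term separately and add.
The coefficient of z^2 in the expansion is -1/8, so F′′(0) = 2! * (-1/8) = -1/4.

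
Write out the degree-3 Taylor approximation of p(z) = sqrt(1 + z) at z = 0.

p(0) = 1
p′(0) = 1/2
p′′(0) = -1/4
p′′′(0) = 3/8

z^3/16 - z^2/8 + z/2 + 1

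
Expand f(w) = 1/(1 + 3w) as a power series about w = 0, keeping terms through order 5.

-243*w^5 + 81*w^4 - 27*w^3 + 9*w^2 - 3*w + 1

f(0) = 1
f′(0) = -3
f′′(0) = 18
f′′′(0) = -162
f^(4)(0) = 1944
f^(5)(0) = -29160
Then c_k = f^(k)(0)/k! gives each Taylor coefficient.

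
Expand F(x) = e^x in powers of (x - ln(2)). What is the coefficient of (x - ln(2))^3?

Apply the Taylor formula c_k = f^(k)(a)/k!.
[(x - ln(2))^0] = 2;  [(x - ln(2))^1] = 2;  [(x - ln(2))^2] = 1;  [(x - ln(2))^3] = 1/3.

1/3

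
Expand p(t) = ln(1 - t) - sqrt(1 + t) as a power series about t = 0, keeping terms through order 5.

Combine the two series term by term.
p(0) = -1
p′(0) = -3/2
p′′(0) = -3/4
p′′′(0) = -19/8
p^(4)(0) = -81/16
p^(5)(0) = -873/32

-291*t^5/1280 - 27*t^4/128 - 19*t^3/48 - 3*t^2/8 - 3*t/2 - 1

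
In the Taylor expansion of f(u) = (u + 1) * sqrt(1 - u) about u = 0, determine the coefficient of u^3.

-3/16

Shift and add copies of the series according to the polynomial's terms.
f(0) = 1
f′(0) = 1/2
f′′(0) = -5/4
f′′′(0) = -9/8
So c_3 = f′′′(0)/3! = -3/16.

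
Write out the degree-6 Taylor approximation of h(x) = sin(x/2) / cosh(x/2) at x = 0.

Invert the denominator's series and multiply.
h(0) = 0
h′(0) = 1/2
h′′(0) = 0
h′′′(0) = -1/2
h^(4)(0) = 0
h^(5)(0) = 9/8
h^(6)(0) = 0

3*x^5/320 - x^3/12 + x/2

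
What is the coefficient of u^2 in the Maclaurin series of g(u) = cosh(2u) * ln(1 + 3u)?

-9/2

Expand each factor separately, then convolve coefficients.
[u^0] = 0;  [u^1] = 3;  [u^2] = -9/2.
So c_2 = g′′(0)/2! = -9/2.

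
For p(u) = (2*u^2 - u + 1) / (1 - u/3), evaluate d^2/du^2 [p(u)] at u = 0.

Shift and add copies of the series according to the polynomial's terms.
From the series, [u^2] p = 16/9; multiply by 2! = 2 to get 32/9.

32/9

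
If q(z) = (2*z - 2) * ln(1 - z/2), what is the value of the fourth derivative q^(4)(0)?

Distribute the polynomial across the series and collect like powers.
The coefficient of z^4 in the expansion is -5/96, so q^(4)(0) = 4! * (-5/96) = -5/4.

-5/4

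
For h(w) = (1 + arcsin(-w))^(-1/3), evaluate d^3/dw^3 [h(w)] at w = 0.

Substitute the inner expansion into the outer series and collect powers.
The coefficient of w^3 in the expansion is 37/162, so h′′′(0) = 3! * (37/162) = 37/27.

37/27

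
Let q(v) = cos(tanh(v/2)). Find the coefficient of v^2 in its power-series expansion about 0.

Plug the Maclaurin series of the inner function into that of the outer and collect terms.
[v^0] = 1;  [v^1] = 0;  [v^2] = -1/8.

-1/8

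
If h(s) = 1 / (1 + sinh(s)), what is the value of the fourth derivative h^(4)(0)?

32

Expand as Σ (-1)^k u^k with u equal to the inner function's series.
From the series, [s^4] h = 4/3; multiply by 4! = 24 to get 32.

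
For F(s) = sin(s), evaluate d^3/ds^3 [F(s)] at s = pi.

1

Use the known series and substitute for the argument.
From the series, [(s - pi)^3] F = 1/6; multiply by 3! = 6 to get 1.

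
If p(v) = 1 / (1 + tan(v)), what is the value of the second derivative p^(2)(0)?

Write 1/(1+u) = 1 - u + u^2 - u^3 + ... and substitute the series for u.
From the series, [v^2] p = 1; multiply by 2! = 2 to get 2.

2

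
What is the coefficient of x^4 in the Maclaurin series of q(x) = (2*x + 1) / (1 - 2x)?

Shift and add copies of the series according to the polynomial's terms.
[x^0] = 1;  [x^1] = 4;  [x^2] = 8;  [x^3] = 16;  [x^4] = 32.

32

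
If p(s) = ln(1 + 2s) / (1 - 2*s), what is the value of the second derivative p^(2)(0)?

Use 1/(1 - r) = Σ r^k on the denominator, then take the Cauchy product.
The coefficient of s^2 in the expansion is 2, so p′′(0) = 2! * (2) = 4.

4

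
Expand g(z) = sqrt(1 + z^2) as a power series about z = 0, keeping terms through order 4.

Compute the successive derivatives at the expansion point and divide by k!.
[z^0] = 1;  [z^1] = 0;  [z^2] = 1/2;  [z^3] = 0;  [z^4] = -1/8.

-z^4/8 + z^2/2 + 1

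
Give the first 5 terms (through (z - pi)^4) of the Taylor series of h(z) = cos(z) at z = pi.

Compute the successive derivatives at the expansion point and divide by k!.
h(pi) = -1
h′(pi) = 0
h′′(pi) = 1
h′′′(pi) = 0
h^(4)(pi) = -1

-(z - pi)^4/24 + (z - pi)^2/2 - 1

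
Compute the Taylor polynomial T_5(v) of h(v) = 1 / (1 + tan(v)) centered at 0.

-32*v^5/15 + 5*v^4/3 - 4*v^3/3 + v^2 - v + 1

Use the geometric series for the reciprocal, then substitute.
h(0) = 1
h′(0) = -1
h′′(0) = 2
h′′′(0) = -8
h^(4)(0) = 40
h^(5)(0) = -256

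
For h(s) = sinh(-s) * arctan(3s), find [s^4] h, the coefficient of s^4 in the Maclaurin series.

17/2

Write out both Maclaurin series and multiply, keeping only the needed powers.
h(0) = 0
h′(0) = 0
h′′(0) = -6
h′′′(0) = 0
h^(4)(0) = 204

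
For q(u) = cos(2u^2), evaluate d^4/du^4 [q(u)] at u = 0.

-48

The coefficient of u^4 in the expansion is -2, so q^(4)(0) = 4! * (-2) = -48.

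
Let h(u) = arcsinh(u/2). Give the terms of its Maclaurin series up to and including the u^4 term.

-u^3/48 + u/2

[u^0] = 0;  [u^1] = 1/2;  [u^2] = 0;  [u^3] = -1/48;  [u^4] = 0.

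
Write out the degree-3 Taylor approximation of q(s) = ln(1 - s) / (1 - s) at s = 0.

Use 1/(1 - r) = Σ r^k on the denominator, then take the Cauchy product.
q(0) = 0
q′(0) = -1
q′′(0) = -3
q′′′(0) = -11

-11*s^3/6 - 3*s^2/2 - s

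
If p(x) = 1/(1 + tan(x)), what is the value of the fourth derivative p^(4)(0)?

40

Substitute the inner expansion into the outer series and collect powers.
The coefficient of x^4 in the expansion is 5/3, so p^(4)(0) = 4! * (5/3) = 40.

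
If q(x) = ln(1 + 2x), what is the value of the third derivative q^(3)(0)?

16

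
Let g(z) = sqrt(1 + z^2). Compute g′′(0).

1

Apply the Taylor formula c_k = f^(k)(a)/k!.
From the series, [z^2] g = 1/2; multiply by 2! = 2 to get 1.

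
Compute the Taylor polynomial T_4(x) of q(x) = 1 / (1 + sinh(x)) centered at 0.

Expand as Σ (-1)^k u^k with u equal to the inner function's series.
q(0) = 1
q′(0) = -1
q′′(0) = 2
q′′′(0) = -7
q^(4)(0) = 32
Then c_k = q^(k)(0)/k! gives each Taylor coefficient.

4*x^4/3 - 7*x^3/6 + x^2 - x + 1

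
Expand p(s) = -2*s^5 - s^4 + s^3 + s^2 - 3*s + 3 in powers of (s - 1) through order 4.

Use the known series and substitute for the argument.

-11*(s - 1)^4 - 23*(s - 1)^3 - 22*(s - 1)^2 - 12*(s - 1) - 1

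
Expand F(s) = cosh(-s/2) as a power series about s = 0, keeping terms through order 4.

s^4/384 + s^2/8 + 1

Compute the successive derivatives at the expansion point and divide by k!.
F(0) = 1
F′(0) = 0
F′′(0) = 1/4
F′′′(0) = 0
F^(4)(0) = 1/16
Then c_k = F^(k)(0)/k! gives each Taylor coefficient.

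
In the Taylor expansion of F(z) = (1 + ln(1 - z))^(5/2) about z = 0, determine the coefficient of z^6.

Plug the Maclaurin series of the inner function into that of the outer and collect terms.

859/3072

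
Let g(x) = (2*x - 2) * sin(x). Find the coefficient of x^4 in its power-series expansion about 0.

Shift and add copies of the series according to the polynomial's terms.
[x^0] = 0;  [x^1] = -2;  [x^2] = 2;  [x^3] = 1/3;  [x^4] = -1/3.
So c_4 = g^(4)(0)/4! = -1/3.

-1/3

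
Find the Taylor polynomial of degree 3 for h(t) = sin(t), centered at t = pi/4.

h(pi/4) = sqrt(2)/2
h′(pi/4) = sqrt(2)/2
h′′(pi/4) = -sqrt(2)/2
h′′′(pi/4) = -sqrt(2)/2

-sqrt(2)*(t - pi/4)^3/12 - sqrt(2)*(t - pi/4)^2/4 + sqrt(2)*(t - pi/4)/2 + sqrt(2)/2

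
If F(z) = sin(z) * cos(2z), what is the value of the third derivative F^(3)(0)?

-13

Take the Cauchy product of the two expansions.
The coefficient of z^3 in the expansion is -13/6, so F′′′(0) = 3! * (-13/6) = -13.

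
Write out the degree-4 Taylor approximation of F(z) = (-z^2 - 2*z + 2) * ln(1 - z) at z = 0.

2*z^4/3 + 4*z^3/3 + z^2 - 2*z

Shift and add copies of the series according to the polynomial's terms.
F(0) = 0
F′(0) = -2
F′′(0) = 2
F′′′(0) = 8
F^(4)(0) = 16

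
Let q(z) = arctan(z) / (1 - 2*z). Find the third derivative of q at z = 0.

Expand 1/(denominator) as a geometric series and multiply by the numerator's series.
The coefficient of z^3 in the expansion is 11/3, so q′′′(0) = 3! * (11/3) = 22.

22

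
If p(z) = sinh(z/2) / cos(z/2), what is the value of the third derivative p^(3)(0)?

Divide the numerator series by the denominator series (power-series long division).
The coefficient of z^3 in the expansion is 1/12, so p′′′(0) = 3! * (1/12) = 1/2.

1/2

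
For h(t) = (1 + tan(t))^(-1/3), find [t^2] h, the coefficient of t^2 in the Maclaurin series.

2/9

Plug the Maclaurin series of the inner function into that of the outer and collect terms.
h(0) = 1
h′(0) = -1/3
h′′(0) = 4/9
So c_2 = h′′(0)/2! = 2/9.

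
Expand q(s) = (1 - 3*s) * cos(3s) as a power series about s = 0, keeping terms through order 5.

Shift and add copies of the series according to the polynomial's terms.
[s^0] = 1;  [s^1] = -3;  [s^2] = -9/2;  [s^3] = 27/2;  [s^4] = 27/8;  [s^5] = -81/8.

-81*s^5/8 + 27*s^4/8 + 27*s^3/2 - 9*s^2/2 - 3*s + 1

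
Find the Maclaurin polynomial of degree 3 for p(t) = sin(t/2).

-t^3/48 + t/2

Apply the Taylor formula c_k = f^(k)(a)/k!.
[t^0] = 0;  [t^1] = 1/2;  [t^2] = 0;  [t^3] = -1/48.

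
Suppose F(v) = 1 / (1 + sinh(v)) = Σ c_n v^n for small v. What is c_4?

Write 1/(1+u) = 1 - u + u^2 - u^3 + ... and substitute the series for u.
[v^0] = 1;  [v^1] = -1;  [v^2] = 1;  [v^3] = -7/6;  [v^4] = 4/3.

4/3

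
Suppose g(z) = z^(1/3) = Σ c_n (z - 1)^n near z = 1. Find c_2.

-1/9

Differentiate repeatedly and evaluate at the center.
[(z - 1)^0] = 1;  [(z - 1)^1] = 1/3;  [(z - 1)^2] = -1/9.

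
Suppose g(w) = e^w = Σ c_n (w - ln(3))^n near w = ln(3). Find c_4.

[(w - ln(3))^0] = 3;  [(w - ln(3))^1] = 3;  [(w - ln(3))^2] = 3/2;  [(w - ln(3))^3] = 1/2;  [(w - ln(3))^4] = 1/8.

1/8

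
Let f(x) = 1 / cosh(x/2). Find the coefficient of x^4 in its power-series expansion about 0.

Write the quotient as an unknown series and match coefficients against numerator = denominator · series.
So c_4 = f^(4)(0)/4! = 5/384.

5/384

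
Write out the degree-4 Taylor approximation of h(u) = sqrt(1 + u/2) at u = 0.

h(0) = 1
h′(0) = 1/4
h′′(0) = -1/16
h′′′(0) = 3/64
h^(4)(0) = -15/256

-5*u^4/2048 + u^3/128 - u^2/32 + u/4 + 1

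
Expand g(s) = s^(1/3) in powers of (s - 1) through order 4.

-10*(s - 1)^4/243 + 5*(s - 1)^3/81 - (s - 1)^2/9 + (s - 1)/3 + 1

[(s - 1)^0] = 1;  [(s - 1)^1] = 1/3;  [(s - 1)^2] = -1/9;  [(s - 1)^3] = 5/81;  [(s - 1)^4] = -10/243.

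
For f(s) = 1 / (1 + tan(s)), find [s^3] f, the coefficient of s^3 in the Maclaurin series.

-4/3

Write 1/(1+u) = 1 - u + u^2 - u^3 + ... and substitute the series for u.
f(0) = 1
f′(0) = -1
f′′(0) = 2
f′′′(0) = -8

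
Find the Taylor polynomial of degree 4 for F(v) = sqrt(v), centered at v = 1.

Differentiate repeatedly and evaluate at the center.

-5*(v - 1)^4/128 + (v - 1)^3/16 - (v - 1)^2/8 + (v - 1)/2 + 1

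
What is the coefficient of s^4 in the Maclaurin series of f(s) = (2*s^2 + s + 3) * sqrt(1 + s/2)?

Distribute the polynomial across the series and collect like powers.
f(0) = 3
f′(0) = 7/4
f′′(0) = 69/16
f′′′(0) = 189/64
f^(4)(0) = -381/256
So c_4 = f^(4)(0)/4! = -127/2048.

-127/2048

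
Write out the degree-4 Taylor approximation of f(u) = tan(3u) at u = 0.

9*u^3 + 3*u

f(0) = 0
f′(0) = 3
f′′(0) = 0
f′′′(0) = 54
f^(4)(0) = 0
Dividing each by k! gives the coefficients c_0, ..., c_4.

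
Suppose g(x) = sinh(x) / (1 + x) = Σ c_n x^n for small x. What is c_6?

-47/40

Take the Cauchy product of the two expansions.
g(0) = 0
g′(0) = 1
g′′(0) = -2
g′′′(0) = 7
g^(4)(0) = -28
g^(5)(0) = 141
g^(6)(0) = -846
So c_6 = g^(6)(0)/6! = -47/40.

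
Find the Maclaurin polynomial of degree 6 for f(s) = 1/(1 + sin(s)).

Plug the Maclaurin series of the inner function into that of the outer and collect terms.
f(0) = 1
f′(0) = -1
f′′(0) = 2
f′′′(0) = -5
f^(4)(0) = 16
f^(5)(0) = -61
f^(6)(0) = 272
Dividing each by k! gives the coefficients c_0, ..., c_6.

17*s^6/45 - 61*s^5/120 + 2*s^4/3 - 5*s^3/6 + s^2 - s + 1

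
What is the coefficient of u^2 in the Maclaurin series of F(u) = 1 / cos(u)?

1/2

Invert the denominator's series and multiply.
F(0) = 1
F′(0) = 0
F′′(0) = 1
So c_2 = F′′(0)/2! = 1/2.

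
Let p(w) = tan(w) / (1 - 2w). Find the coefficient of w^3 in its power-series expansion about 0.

Expand each factor separately, then convolve coefficients.
[w^0] = 0;  [w^1] = 1;  [w^2] = 2;  [w^3] = 13/3.

13/3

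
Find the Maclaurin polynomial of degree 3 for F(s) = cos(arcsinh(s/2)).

Compose series: expand the inner function first, then feed it into the outer expansion.
F(0) = 1
F′(0) = 0
F′′(0) = -1/4
F′′′(0) = 0
Dividing each by k! gives the coefficients c_0, ..., c_3.

1 - s^2/8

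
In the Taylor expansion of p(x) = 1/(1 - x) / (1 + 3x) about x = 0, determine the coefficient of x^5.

-182

Multiply the two series term by term and collect like powers.
[x^0] = 1;  [x^1] = -2;  [x^2] = 7;  [x^3] = -20;  [x^4] = 61;  [x^5] = -182.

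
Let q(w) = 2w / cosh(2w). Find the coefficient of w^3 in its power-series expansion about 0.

Write the quotient as an unknown series and match coefficients against numerator = denominator · series.

-4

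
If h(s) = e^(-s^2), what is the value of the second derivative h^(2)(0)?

-2

From the series, [s^2] h = -1; multiply by 2! = 2 to get -2.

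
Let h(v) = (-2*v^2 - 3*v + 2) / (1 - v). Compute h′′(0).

Multiply each power in the prefactor through the base expansion.
The coefficient of v^2 in the expansion is -3, so h′′(0) = 2! * (-3) = -6.

-6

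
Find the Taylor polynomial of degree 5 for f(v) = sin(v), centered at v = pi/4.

[(v - pi/4)^0] = sqrt(2)/2;  [(v - pi/4)^1] = sqrt(2)/2;  [(v - pi/4)^2] = -sqrt(2)/4;  [(v - pi/4)^3] = -sqrt(2)/12;  [(v - pi/4)^4] = sqrt(2)/48;  [(v - pi/4)^5] = sqrt(2)/240.

sqrt(2)*(v - pi/4)^5/240 + sqrt(2)*(v - pi/4)^4/48 - sqrt(2)*(v - pi/4)^3/12 - sqrt(2)*(v - pi/4)^2/4 + sqrt(2)*(v - pi/4)/2 + sqrt(2)/2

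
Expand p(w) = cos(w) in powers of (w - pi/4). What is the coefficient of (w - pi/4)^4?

[(w - pi/4)^0] = sqrt(2)/2;  [(w - pi/4)^1] = -sqrt(2)/2;  [(w - pi/4)^2] = -sqrt(2)/4;  [(w - pi/4)^3] = sqrt(2)/12;  [(w - pi/4)^4] = sqrt(2)/48.

sqrt(2)/48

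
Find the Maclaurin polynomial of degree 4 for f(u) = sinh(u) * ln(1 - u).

Write out both Maclaurin series and multiply, keeping only the needed powers.
f(0) = 0
f′(0) = 0
f′′(0) = -2
f′′′(0) = -3
f^(4)(0) = -12
Dividing each by k! gives the coefficients c_0, ..., c_4.

-u^4/2 - u^3/2 - u^2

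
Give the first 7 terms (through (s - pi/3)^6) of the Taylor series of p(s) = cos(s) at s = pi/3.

p(pi/3) = 1/2
p′(pi/3) = -sqrt(3)/2
p′′(pi/3) = -1/2
p′′′(pi/3) = sqrt(3)/2
p^(4)(pi/3) = 1/2
p^(5)(pi/3) = -sqrt(3)/2
p^(6)(pi/3) = -1/2

-(s - pi/3)^6/1440 - sqrt(3)*(s - pi/3)^5/240 + (s - pi/3)^4/48 + sqrt(3)*(s - pi/3)^3/12 - (s - pi/3)^2/4 - sqrt(3)*(s - pi/3)/2 + 1/2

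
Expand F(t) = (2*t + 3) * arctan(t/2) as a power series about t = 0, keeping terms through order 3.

Distribute the polynomial across the series and collect like powers.
[t^0] = 0;  [t^1] = 3/2;  [t^2] = 1;  [t^3] = -1/8.

-t^3/8 + t^2 + 3*t/2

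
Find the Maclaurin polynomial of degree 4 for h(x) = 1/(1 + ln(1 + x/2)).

Compose series: expand the inner function first, then feed it into the outer expansion.
[x^0] = 1;  [x^1] = -1/2;  [x^2] = 3/8;  [x^3] = -7/24;  [x^4] = 11/48.

11*x^4/48 - 7*x^3/24 + 3*x^2/8 - x/2 + 1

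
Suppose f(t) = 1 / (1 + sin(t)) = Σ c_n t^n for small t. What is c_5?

Expand as Σ (-1)^k u^k with u equal to the inner function's series.
f(0) = 1
f′(0) = -1
f′′(0) = 2
f′′′(0) = -5
f^(4)(0) = 16
f^(5)(0) = -61
So c_5 = f^(5)(0)/5! = -61/120.

-61/120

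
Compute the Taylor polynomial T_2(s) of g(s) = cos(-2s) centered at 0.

1 - 2*s^2

Apply the Taylor formula c_k = f^(k)(a)/k!.
[s^0] = 1;  [s^1] = 0;  [s^2] = -2.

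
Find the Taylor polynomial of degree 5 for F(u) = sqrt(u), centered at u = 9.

Use the known series and substitute for the argument.
F(9) = 3
F′(9) = 1/6
F′′(9) = -1/108
F′′′(9) = 1/648
F^(4)(9) = -5/11664
F^(5)(9) = 35/209952
Then c_k = F^(k)(9)/k! gives each Taylor coefficient.

7*(u - 9)^5/5038848 - 5*(u - 9)^4/279936 + (u - 9)^3/3888 - (u - 9)^2/216 + (u - 9)/6 + 3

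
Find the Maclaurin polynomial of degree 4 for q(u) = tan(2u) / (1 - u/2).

Multiply the two series term by term and collect like powers.
q(0) = 0
q′(0) = 2
q′′(0) = 2
q′′′(0) = 19
q^(4)(0) = 38

19*u^4/12 + 19*u^3/6 + u^2 + 2*u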